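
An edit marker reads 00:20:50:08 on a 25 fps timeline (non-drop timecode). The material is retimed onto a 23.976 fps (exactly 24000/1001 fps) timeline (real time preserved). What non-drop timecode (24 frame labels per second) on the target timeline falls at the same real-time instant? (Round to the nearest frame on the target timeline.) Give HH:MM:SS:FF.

Source frame index: (0×3600 + 20×60 + 50) × 25 + 8 = 31258.
Real time: 31258 / (25) = 31258/25 s.
Target frame: (31258/25) × (24000/1001) = 30007680/1001 ≈ 29977.702 → 29978.
At 24 labels/s: frame 29978 → 00:20:49:02.

00:20:49:02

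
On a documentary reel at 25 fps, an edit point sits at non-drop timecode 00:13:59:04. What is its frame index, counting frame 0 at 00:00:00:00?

20979

Total seconds to the label: (0 × 3600 + 13 × 60 + 59) = 839.
Frame index = 839 × 25 + 4 = 20979.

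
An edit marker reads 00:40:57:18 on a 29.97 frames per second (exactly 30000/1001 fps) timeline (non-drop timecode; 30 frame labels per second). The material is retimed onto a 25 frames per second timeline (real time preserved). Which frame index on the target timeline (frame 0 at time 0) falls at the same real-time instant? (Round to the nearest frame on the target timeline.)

Source frame index: (0×3600 + 40×60 + 57) × 30 + 18 = 73728.
Real time: 73728 / (30000/1001) = 1537536/625 s.
Target frame: (1537536/625) × (25) = 1537536/25 ≈ 61501.440 → 61501.

frame 61501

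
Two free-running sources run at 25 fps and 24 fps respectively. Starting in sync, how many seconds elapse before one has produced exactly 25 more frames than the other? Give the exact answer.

25 seconds

The gap grows by |24 − 25| = 1 frame per second.
Time for a 25-frame gap: 25 ÷ (1) = 25 s.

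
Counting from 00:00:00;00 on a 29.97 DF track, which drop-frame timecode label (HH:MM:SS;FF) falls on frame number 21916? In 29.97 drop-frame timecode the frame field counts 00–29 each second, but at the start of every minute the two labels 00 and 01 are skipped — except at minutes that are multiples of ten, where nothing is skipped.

00:12:11;08

Ten DF minutes hold 17982 frames, so frame 21916 lies in block 1 (frames 17982–35963) with 3934 frames into that block.
The block's first minute is 1800 frames and the rest 1798 each; 3934 frames reaches minute 2, so 1 × 18 + 2 × 2 = 22 labels have been skipped so far.
Adding those back, label number 21916 + 22 = 21938 at 30 labels/s is 731 s + 8 f = 0 h 12 min 11 s frame 8, i.e. 00:12:11;08.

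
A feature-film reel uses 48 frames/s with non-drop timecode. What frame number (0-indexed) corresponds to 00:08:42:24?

frame 25080

Total seconds to the label: (0 × 3600 + 8 × 60 + 42) = 522.
Frame index = 522 × 48 + 24 = 25080.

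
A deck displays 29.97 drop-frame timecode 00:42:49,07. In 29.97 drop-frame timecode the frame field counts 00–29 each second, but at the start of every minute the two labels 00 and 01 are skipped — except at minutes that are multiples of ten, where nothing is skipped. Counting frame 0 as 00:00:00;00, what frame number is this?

As if non-drop at 30 labels/s: (0 × 3600 + 42 × 60 + 49) × 30 + 7 = 77077.
Minute boundaries passed: 42; those not divisible by 10: 42 − 4 = 38; dropped labels = 2 × 38 = 76.
Actual frame index = 77077 − 76 = 77001.

77001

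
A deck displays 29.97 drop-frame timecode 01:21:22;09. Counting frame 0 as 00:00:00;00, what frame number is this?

146323

As if non-drop at 30 labels/s: (1 × 3600 + 21 × 60 + 22) × 30 + 9 = 146469.
Minute boundaries passed: 81; those not divisible by 10: 81 − 8 = 73; dropped labels = 2 × 73 = 146.
Actual frame index = 146469 − 146 = 146323.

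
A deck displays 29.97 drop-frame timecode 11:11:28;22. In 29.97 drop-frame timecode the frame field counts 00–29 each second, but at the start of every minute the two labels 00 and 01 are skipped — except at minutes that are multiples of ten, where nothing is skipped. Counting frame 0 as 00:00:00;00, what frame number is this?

As if non-drop at 30 labels/s: (11 × 3600 + 11 × 60 + 28) × 30 + 22 = 1208662.
Minute boundaries passed: 671; those not divisible by 10: 671 − 67 = 604; dropped labels = 2 × 604 = 1208.
Actual frame index = 1208662 − 1208 = 1207454.

1207454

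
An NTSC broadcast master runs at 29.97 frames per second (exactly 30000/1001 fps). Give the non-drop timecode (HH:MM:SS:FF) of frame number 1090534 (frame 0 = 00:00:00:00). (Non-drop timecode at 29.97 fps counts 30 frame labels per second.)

10:05:51:04

1090534 ÷ 30 = 36351 full seconds, remainder 4 frames.
36351 s = 10 h 5 min 51 s.
Timecode: 10:05:51:04.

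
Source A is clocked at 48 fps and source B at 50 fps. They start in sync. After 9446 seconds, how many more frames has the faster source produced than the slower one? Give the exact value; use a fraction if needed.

18892 frames

A emits 48 × 9446 = 453408 frames; B emits 50 × 9446 = 472300.
Difference = 18892 frames; B is ahead of A.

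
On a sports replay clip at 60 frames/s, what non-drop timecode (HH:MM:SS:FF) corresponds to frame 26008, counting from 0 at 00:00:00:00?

26008 ÷ 60 = 433 full seconds, remainder 28 frames.
433 s = 0 h 7 min 13 s.
Timecode: 00:07:13:28.

00:07:13:28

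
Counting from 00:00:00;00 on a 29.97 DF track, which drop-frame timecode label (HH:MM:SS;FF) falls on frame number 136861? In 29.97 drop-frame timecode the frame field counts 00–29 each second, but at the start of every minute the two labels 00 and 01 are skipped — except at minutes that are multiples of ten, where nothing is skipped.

01:16:06;19

Each 10-minute DF block holds 10 × 60 × 30 − 9 × 2 = 17982 frames. 136861 ÷ 17982 → 7 full blocks, remainder 10987.
Within the partial block the first minute is 1800 frames and each further minute 1798, so 6 further minute boundaries passed. Total skipped labels = 18 × 7 + 2 × 6 = 138.
Non-drop label index = 136861 + 138 = 136999; at 30 labels/s that is 01:16:06:19, i.e. DF 01:16:06;19.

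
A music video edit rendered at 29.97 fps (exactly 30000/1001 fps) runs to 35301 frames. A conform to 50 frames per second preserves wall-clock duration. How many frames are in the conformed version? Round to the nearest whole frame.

Frames at target rate = 35301 × (50) / (30000/1001) = 11778767/200 ≈ 58893.835.
Nearest whole frame: 58894.

58894 frames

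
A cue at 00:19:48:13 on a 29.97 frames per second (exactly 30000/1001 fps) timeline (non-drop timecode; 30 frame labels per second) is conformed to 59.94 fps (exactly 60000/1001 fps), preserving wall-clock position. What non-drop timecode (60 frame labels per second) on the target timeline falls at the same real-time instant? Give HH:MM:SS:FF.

Source frame index: (0×3600 + 19×60 + 48) × 30 + 13 = 35653.
Real time: 35653 / (30000/1001) = 35688653/30000 s.
Target frame: (35688653/30000) × (60000/1001) = 71306.
At 60 labels/s: frame 71306 → 00:19:48:26.

00:19:48:26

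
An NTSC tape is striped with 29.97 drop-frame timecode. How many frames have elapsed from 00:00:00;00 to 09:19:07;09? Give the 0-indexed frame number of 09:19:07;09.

1005411

As if non-drop at 30 labels/s: (9 × 3600 + 19 × 60 + 7) × 30 + 9 = 1006419.
Minute boundaries passed: 559; those not divisible by 10: 559 − 55 = 504; dropped labels = 2 × 504 = 1008.
Actual frame index = 1006419 − 1008 = 1005411.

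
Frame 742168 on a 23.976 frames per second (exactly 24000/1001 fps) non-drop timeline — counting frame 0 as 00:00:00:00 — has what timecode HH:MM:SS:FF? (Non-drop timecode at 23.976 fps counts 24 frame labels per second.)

742168 ÷ 24 = 30923 full seconds, remainder 16 frames.
30923 s = 8 h 35 min 23 s.
Timecode: 08:35:23:16.

08:35:23:16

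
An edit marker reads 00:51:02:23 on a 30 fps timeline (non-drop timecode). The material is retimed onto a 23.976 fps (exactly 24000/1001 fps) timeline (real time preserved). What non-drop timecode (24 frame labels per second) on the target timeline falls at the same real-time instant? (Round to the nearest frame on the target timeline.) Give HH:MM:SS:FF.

Source frame index: (0×3600 + 51×60 + 2) × 30 + 23 = 91883.
Real time: 91883 / (30) = 91883/30 s.
Target frame: (91883/30) × (24000/1001) = 6682400/91 ≈ 73432.967 → 73433.
At 24 labels/s: frame 73433 → 00:50:59:17.

00:50:59:17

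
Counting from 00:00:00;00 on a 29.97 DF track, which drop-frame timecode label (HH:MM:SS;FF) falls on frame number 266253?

Each 10-minute DF block holds 10 × 60 × 30 − 9 × 2 = 17982 frames. 266253 ÷ 17982 → 14 full blocks, remainder 14505.
Within the partial block the first minute is 1800 frames and each further minute 1798, so 8 further minute boundaries passed. Total skipped labels = 18 × 14 + 2 × 8 = 268.
Non-drop label index = 266253 + 268 = 266521; at 30 labels/s that is 02:28:04:01, i.e. DF 02:28:04;01.

02:28:04;01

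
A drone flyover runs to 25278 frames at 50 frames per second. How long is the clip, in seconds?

Running time = 25278 / (50) = 505.56 s.

505.56 seconds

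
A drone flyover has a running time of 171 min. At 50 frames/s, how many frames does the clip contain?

171 min = 10260 s.
Frames = 10260 × 50 = 513000.

513000 frames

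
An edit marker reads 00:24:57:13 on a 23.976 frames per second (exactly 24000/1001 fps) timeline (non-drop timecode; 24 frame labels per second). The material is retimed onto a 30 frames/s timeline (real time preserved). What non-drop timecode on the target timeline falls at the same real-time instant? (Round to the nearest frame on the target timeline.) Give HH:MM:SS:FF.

Source frame index: (0×3600 + 24×60 + 57) × 24 + 13 = 35941.
Real time: 35941 / (24000/1001) = 35976941/24000 s.
Target frame: (35976941/24000) × (30) = 35976941/800 ≈ 44971.176 → 44971.
At 30 labels/s: frame 44971 → 00:24:59:01.

00:24:59:01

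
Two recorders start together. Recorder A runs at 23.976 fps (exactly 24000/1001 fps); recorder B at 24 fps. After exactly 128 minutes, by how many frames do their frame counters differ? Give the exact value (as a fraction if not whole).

184320/1001 frames

128 min = 7680 s.
A emits 24000/1001 × 7680 = 184320000/1001 frames; B emits 24 × 7680 = 184320.
Difference = 184320/1001 frames (≈ 184.1359); B is ahead of A.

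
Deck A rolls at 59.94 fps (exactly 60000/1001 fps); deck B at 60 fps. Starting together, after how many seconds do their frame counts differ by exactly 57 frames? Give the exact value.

950.95 seconds

The gap grows by |60 − 60000/1001| = 60/1001 frames per second.
Time for a 57-frame gap: 57 ÷ (60/1001) = 950.95 s.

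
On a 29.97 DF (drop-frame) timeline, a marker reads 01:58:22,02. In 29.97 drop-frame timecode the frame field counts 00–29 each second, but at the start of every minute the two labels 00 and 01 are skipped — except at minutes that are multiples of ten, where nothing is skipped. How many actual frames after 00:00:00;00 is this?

212848

As if non-drop at 30 labels/s: (1 × 3600 + 58 × 60 + 22) × 30 + 2 = 213062.
Minute boundaries passed: 118; those not divisible by 10: 118 − 11 = 107; dropped labels = 2 × 107 = 214.
Actual frame index = 213062 − 214 = 212848.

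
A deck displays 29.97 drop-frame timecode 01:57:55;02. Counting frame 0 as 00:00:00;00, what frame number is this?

212040

As if non-drop at 30 labels/s: (1 × 3600 + 57 × 60 + 55) × 30 + 2 = 212252.
Minute boundaries passed: 117; those not divisible by 10: 117 − 11 = 106; dropped labels = 2 × 106 = 212.
Actual frame index = 212252 − 212 = 212040.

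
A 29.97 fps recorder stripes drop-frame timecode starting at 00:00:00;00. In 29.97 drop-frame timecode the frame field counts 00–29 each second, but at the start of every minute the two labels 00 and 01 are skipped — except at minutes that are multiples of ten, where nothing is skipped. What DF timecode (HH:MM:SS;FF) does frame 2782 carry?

00:01:32;24

Ten DF minutes hold 17982 frames, so frame 2782 lies in block 0 (frames 0–17981) with 2782 frames into that block.
The block's first minute is 1800 frames and the rest 1798 each; 2782 frames reaches minute 1, so 0 × 18 + 1 × 2 = 2 labels have been skipped so far.
Adding those back, label number 2782 + 2 = 2784 at 30 labels/s is 92 s + 24 f = 0 h 1 min 32 s frame 24, i.e. 00:01:32;24.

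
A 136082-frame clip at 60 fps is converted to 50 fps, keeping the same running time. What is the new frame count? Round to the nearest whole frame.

113402 frames

Frames at target rate = 136082 × (50) / (60) = 340205/3 ≈ 113401.667.
Nearest whole frame: 113402.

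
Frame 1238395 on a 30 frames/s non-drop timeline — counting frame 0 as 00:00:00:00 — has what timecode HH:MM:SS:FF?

1238395 ÷ 30 = 41279 full seconds, remainder 25 frames.
41279 s = 11 h 27 min 59 s.
Timecode: 11:27:59:25.

11:27:59:25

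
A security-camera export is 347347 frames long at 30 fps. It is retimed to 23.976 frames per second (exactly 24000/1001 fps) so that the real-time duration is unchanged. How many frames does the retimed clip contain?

Target frames = source frames × (target rate / source rate) = 347347 × (24000/1001)/(30) = 347347 × 800/1001 = 277600.

277600 frames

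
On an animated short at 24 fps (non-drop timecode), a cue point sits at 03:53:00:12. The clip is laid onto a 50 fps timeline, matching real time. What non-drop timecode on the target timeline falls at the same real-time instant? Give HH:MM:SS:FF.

03:53:00:25

Source frame index: (3×3600 + 53×60 + 0) × 24 + 12 = 335532.
Real time: 335532 / (24) = 27961/2 s.
Target frame: (27961/2) × (50) = 699025.
At 50 labels/s: frame 699025 → 03:53:00:25.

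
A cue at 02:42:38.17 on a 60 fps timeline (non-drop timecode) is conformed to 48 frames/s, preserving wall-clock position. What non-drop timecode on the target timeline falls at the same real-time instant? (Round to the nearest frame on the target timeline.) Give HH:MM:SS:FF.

Source frame index: (2×3600 + 42×60 + 38) × 60 + 17 = 585497.
Real time: 585497 / (60) = 585497/60 s.
Target frame: (585497/60) × (48) = 2341988/5 ≈ 468397.600 → 468398.
At 48 labels/s: frame 468398 → 02:42:38:14.

02:42:38:14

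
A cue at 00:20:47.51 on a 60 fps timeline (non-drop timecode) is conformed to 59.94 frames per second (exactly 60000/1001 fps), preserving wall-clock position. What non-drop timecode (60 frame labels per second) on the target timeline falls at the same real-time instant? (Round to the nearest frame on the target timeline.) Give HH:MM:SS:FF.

00:20:46:36

Source frame index: (0×3600 + 20×60 + 47) × 60 + 51 = 74871.
Real time: 74871 / (60) = 24957/20 s.
Target frame: (24957/20) × (60000/1001) = 74871000/1001 ≈ 74796.204 → 74796.
At 60 labels/s: frame 74796 → 00:20:46:36.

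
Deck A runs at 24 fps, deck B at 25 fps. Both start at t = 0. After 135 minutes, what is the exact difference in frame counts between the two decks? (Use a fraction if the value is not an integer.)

8100 frames

135 min = 8100 s.
A emits 24 × 8100 = 194400 frames; B emits 25 × 8100 = 202500.
Difference = 8100 frames; B is ahead of A.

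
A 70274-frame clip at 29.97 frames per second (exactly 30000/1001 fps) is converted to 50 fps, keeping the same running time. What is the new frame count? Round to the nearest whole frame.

Frames at target rate = 70274 × (50) / (30000/1001) = 35172137/300 ≈ 117240.457.
Nearest whole frame: 117240.

117240 frames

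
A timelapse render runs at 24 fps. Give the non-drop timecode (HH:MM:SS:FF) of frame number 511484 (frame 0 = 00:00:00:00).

05:55:11:20

511484 ÷ 24 = 21311 full seconds, remainder 20 frames.
21311 s = 5 h 55 min 11 s.
Timecode: 05:55:11:20.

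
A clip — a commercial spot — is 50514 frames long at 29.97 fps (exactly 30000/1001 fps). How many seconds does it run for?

1685.4838 seconds

Running time = 50514 / (30000/1001) = 1685.4838 s.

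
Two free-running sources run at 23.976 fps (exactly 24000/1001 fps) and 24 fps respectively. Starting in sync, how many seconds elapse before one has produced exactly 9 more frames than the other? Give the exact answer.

375.375 seconds

The gap grows by |24 − 24000/1001| = 24/1001 frames per second.
Time for a 9-frame gap: 9 ÷ (24/1001) = 375.375 s.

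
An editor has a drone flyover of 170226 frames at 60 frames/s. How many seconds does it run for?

2837.1 seconds

Running time = 170226 / (60) = 2837.1 s.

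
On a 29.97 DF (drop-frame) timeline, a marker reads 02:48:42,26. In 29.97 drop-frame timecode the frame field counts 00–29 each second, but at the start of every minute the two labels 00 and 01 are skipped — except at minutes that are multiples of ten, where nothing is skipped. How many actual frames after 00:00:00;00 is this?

303382

As if non-drop at 30 labels/s: (2 × 3600 + 48 × 60 + 42) × 30 + 26 = 303686.
Minute boundaries passed: 168; those not divisible by 10: 168 − 16 = 152; dropped labels = 2 × 152 = 304.
Actual frame index = 303686 − 304 = 303382.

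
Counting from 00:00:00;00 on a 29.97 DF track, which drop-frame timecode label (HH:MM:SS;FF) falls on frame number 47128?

00:26:12;16

Ten DF minutes hold 17982 frames, so frame 47128 lies in block 2 (frames 35964–53945) with 11164 frames into that block.
The block's first minute is 1800 frames and the rest 1798 each; 11164 frames reaches minute 6, so 2 × 18 + 6 × 2 = 48 labels have been skipped so far.
Adding those back, label number 47128 + 48 = 47176 at 30 labels/s is 1572 s + 16 f = 0 h 26 min 12 s frame 16, i.e. 00:26:12;16.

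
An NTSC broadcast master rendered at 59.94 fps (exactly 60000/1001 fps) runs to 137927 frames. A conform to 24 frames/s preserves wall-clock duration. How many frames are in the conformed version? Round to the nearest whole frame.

Frames at target rate = 137927 × (24) / (60000/1001) = 138064927/2500 ≈ 55225.971.
Nearest whole frame: 55226.

55226 frames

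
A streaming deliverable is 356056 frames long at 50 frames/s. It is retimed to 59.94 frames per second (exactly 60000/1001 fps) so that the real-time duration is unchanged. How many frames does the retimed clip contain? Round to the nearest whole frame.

Frames at target rate = 356056 × (60000/1001) / (50) = 427267200/1001 ≈ 426840.360.
Nearest whole frame: 426840.

426840 frames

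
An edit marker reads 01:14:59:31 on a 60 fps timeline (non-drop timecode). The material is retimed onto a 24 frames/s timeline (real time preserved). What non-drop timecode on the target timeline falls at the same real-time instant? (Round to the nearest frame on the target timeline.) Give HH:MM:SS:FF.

01:14:59:12

Source frame index: (1×3600 + 14×60 + 59) × 60 + 31 = 269971.
Real time: 269971 / (60) = 269971/60 s.
Target frame: (269971/60) × (24) = 539942/5 ≈ 107988.400 → 107988.
At 24 labels/s: frame 107988 → 01:14:59:12.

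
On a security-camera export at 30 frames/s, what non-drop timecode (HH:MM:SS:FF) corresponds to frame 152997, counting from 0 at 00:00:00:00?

152997 ÷ 30 = 5099 full seconds, remainder 27 frames.
5099 s = 1 h 24 min 59 s.
Timecode: 01:24:59:27.

01:24:59:27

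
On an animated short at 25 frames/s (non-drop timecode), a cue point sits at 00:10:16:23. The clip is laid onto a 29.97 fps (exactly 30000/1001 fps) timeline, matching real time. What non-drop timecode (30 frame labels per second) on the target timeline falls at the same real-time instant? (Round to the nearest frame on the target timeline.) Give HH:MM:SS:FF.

00:10:16:09

Source frame index: (0×3600 + 10×60 + 16) × 25 + 23 = 15423.
Real time: 15423 / (25) = 15423/25 s.
Target frame: (15423/25) × (30000/1001) = 18507600/1001 ≈ 18489.111 → 18489.
At 30 labels/s: frame 18489 → 00:10:16:09.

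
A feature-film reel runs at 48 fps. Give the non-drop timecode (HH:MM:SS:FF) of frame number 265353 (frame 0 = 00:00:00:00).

265353 ÷ 48 = 5528 full seconds, remainder 9 frames.
5528 s = 1 h 32 min 8 s.
Timecode: 01:32:08:09.

01:32:08:09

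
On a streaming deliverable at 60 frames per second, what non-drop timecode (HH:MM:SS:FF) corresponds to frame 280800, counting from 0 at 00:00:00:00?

280800 ÷ 60 = 4680 full seconds, remainder 0 frames.
4680 s = 1 h 18 min 0 s.
Timecode: 01:18:00:00.

01:18:00:00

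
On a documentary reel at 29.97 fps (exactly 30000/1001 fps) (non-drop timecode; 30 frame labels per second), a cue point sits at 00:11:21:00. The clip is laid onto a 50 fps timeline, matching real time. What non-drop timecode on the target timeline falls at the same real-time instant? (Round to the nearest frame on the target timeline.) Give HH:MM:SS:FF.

Source frame index: (0×3600 + 11×60 + 21) × 30 + 0 = 20430.
Real time: 20430 / (30000/1001) = 681681/1000 s.
Target frame: (681681/1000) × (50) = 681681/20 ≈ 34084.050 → 34084.
At 50 labels/s: frame 34084 → 00:11:21:34.

00:11:21:34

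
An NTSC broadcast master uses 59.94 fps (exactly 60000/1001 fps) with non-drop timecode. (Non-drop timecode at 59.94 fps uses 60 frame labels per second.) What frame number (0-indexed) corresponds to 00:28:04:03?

Total seconds to the label: (0 × 3600 + 28 × 60 + 4) = 1684.
Frame index = 1684 × 60 + 3 = 101043.

101043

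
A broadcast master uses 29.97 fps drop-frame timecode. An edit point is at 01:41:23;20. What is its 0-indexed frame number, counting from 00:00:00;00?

182328

Complete 10-minute blocks: 10, each 17982 frames → 179820.
Remaining 1 whole minute in the current block: 1800 + 0 × 1798 = 1800 frames.
Within the current minute: 23 × 30 + 20 − 2 = 708 (labels ;00/;01 skipped at this minute). Total = 179820 + 1800 + 708 = 182328.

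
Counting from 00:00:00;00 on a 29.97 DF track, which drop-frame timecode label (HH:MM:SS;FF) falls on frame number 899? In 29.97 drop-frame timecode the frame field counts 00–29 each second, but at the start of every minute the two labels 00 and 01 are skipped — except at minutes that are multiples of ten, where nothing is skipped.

00:00:29;29

Ten DF minutes hold 17982 frames, so frame 899 lies in block 0 (frames 0–17981) with 899 frames into that block.
The block's first minute is 1800 frames and the rest 1798 each; 899 frames reaches minute 0, so 0 × 18 + 0 × 2 = 0 labels have been skipped so far.
Adding those back, label number 899 + 0 = 899 at 30 labels/s is 29 s + 29 f = 0 h 0 min 29 s frame 29, i.e. 00:00:29;29.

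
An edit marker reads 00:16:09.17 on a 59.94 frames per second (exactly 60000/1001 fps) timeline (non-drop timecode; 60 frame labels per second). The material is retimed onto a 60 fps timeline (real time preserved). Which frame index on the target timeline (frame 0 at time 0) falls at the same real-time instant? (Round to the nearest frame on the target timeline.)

frame 58215

Source frame index: (0×3600 + 16×60 + 9) × 60 + 17 = 58157.
Real time: 58157 / (60000/1001) = 58215157/60000 s.
Target frame: (58215157/60000) × (60) = 58215157/1000 ≈ 58215.157 → 58215.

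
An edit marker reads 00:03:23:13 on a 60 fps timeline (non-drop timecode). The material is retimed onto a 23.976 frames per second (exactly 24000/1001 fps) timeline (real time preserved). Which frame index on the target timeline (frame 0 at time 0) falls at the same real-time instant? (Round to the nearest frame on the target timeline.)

frame 4872

Source frame index: (0×3600 + 3×60 + 23) × 60 + 13 = 12193.
Real time: 12193 / (60) = 12193/60 s.
Target frame: (12193/60) × (24000/1001) = 4877200/1001 ≈ 4872.328 → 4872.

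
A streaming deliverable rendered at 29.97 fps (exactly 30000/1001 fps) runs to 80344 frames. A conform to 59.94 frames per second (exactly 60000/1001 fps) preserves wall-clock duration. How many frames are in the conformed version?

Target frames = source frames × (target rate / source rate) = 80344 × (60000/1001)/(30000/1001) = 80344 × 2 = 160688.

160688 frames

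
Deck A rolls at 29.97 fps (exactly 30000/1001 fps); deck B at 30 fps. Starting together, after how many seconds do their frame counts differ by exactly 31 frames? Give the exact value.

31031/30 seconds

The gap grows by |30 − 30000/1001| = 30/1001 frames per second.
Time for a 31-frame gap: 31 ÷ (30/1001) = 31031/30 s.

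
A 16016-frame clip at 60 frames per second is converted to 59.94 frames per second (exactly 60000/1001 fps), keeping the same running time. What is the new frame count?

16000 frames

Target frames = source frames × (target rate / source rate) = 16016 × (60000/1001)/(60) = 16016 × 1000/1001 = 16000.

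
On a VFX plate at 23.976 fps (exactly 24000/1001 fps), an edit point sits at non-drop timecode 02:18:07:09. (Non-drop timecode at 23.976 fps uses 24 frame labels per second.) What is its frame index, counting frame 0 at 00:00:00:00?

198897

Total seconds to the label: (2 × 3600 + 18 × 60 + 7) = 8287.
Frame index = 8287 × 24 + 9 = 198897.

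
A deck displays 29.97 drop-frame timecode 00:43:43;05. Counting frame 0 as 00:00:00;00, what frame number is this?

78617

As if non-drop at 30 labels/s: (0 × 3600 + 43 × 60 + 43) × 30 + 5 = 78695.
Minute boundaries passed: 43; those not divisible by 10: 43 − 4 = 39; dropped labels = 2 × 39 = 78.
Actual frame index = 78695 − 78 = 78617.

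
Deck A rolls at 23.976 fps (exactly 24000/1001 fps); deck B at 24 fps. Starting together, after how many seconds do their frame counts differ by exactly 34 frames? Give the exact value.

17017/12 seconds

The gap grows by |24 − 24000/1001| = 24/1001 frames per second.
Time for a 34-frame gap: 34 ÷ (24/1001) = 17017/12 s.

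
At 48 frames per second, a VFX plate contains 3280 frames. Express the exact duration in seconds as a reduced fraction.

205/3 seconds

Running time = 3280 ÷ (48) = 3280 × 1/48 = 205/3 s.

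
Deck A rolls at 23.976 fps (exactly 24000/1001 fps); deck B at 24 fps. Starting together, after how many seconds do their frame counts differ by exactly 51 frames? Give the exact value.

The gap grows by |24 − 24000/1001| = 24/1001 frames per second.
Time for a 51-frame gap: 51 ÷ (24/1001) = 2127.125 s.

2127.125 seconds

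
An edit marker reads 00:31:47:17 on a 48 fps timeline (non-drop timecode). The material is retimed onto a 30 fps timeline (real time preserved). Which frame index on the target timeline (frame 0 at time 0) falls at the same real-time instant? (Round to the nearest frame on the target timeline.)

Source frame index: (0×3600 + 31×60 + 47) × 48 + 17 = 91553.
Real time: 91553 / (48) = 91553/48 s.
Target frame: (91553/48) × (30) = 457765/8 ≈ 57220.625 → 57221.

frame 57221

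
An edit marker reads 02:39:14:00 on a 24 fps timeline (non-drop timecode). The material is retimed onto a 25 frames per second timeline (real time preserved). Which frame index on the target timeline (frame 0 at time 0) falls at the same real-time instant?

frame 238850

Source frame index: (2×3600 + 39×60 + 14) × 24 + 0 = 229296.
Real time: 229296 / (24) = 9554 s.
Target frame: (9554) × (25) = 238850.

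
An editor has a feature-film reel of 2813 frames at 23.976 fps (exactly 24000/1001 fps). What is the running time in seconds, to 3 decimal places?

Running time = 2813 × 1001/24000 = 2815813/24000 s ≈ 117.326 s.

117.326 seconds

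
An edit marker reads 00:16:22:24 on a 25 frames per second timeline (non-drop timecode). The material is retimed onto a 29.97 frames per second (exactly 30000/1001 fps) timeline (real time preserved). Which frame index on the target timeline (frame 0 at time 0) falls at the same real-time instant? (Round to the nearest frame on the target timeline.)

frame 29459

Source frame index: (0×3600 + 16×60 + 22) × 25 + 24 = 24574.
Real time: 24574 / (25) = 24574/25 s.
Target frame: (24574/25) × (30000/1001) = 2680800/91 ≈ 29459.341 → 29459.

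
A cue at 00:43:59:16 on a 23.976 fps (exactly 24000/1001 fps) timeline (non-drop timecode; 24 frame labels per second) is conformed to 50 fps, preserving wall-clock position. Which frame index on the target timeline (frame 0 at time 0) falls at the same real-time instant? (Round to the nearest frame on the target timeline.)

Source frame index: (0×3600 + 43×60 + 59) × 24 + 16 = 63352.
Real time: 63352 / (24000/1001) = 7926919/3000 s.
Target frame: (7926919/3000) × (50) = 7926919/60 ≈ 132115.317 → 132115.

frame 132115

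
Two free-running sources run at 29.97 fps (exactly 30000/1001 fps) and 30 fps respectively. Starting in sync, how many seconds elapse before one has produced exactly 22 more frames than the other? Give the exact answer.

The gap grows by |30 − 30000/1001| = 30/1001 frames per second.
Time for a 22-frame gap: 22 ÷ (30/1001) = 11011/15 s.

11011/15 seconds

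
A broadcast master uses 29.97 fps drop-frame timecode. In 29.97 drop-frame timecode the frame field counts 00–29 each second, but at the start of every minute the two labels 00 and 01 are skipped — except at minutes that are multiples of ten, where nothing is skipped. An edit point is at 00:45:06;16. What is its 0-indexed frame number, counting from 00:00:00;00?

Complete 10-minute blocks: 4, each 17982 frames → 71928.
Remaining 5 whole minutes in the current block: 1800 + 4 × 1798 = 8992 frames.
Within the current minute: 6 × 30 + 16 − 2 = 194 (labels ;00/;01 skipped at this minute). Total = 71928 + 8992 + 194 = 81114.

81114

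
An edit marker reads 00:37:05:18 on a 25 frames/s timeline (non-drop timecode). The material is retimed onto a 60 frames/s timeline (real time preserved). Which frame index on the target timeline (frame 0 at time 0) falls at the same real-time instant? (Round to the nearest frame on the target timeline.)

frame 133543

Source frame index: (0×3600 + 37×60 + 5) × 25 + 18 = 55643.
Real time: 55643 / (25) = 55643/25 s.
Target frame: (55643/25) × (60) = 667716/5 ≈ 133543.200 → 133543.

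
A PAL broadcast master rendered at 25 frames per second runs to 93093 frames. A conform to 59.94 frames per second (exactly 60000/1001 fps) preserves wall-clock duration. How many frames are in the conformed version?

Target frames = source frames × (target rate / source rate) = 93093 × (60000/1001)/(25) = 93093 × 2400/1001 = 223200.

223200 frames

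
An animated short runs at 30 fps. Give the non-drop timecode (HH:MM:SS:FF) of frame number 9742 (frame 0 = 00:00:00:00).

00:05:24:22

9742 ÷ 30 = 324 full seconds, remainder 22 frames.
324 s = 0 h 5 min 24 s.
Timecode: 00:05:24:22.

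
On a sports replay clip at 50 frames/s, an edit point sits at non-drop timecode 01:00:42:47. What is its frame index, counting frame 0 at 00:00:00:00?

182147

Total seconds to the label: (1 × 3600 + 0 × 60 + 42) = 3642.
Frame index = 3642 × 50 + 47 = 182147.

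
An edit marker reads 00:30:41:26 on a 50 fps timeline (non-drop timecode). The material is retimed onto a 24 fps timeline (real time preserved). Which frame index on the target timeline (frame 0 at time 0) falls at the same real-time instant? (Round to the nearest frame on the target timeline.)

Source frame index: (0×3600 + 30×60 + 41) × 50 + 26 = 92076.
Real time: 92076 / (50) = 46038/25 s.
Target frame: (46038/25) × (24) = 1104912/25 ≈ 44196.480 → 44196.

frame 44196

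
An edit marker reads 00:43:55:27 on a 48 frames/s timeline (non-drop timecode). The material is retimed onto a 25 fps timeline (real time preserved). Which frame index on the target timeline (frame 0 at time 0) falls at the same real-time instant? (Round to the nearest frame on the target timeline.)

Source frame index: (0×3600 + 43×60 + 55) × 48 + 27 = 126507.
Real time: 126507 / (48) = 42169/16 s.
Target frame: (42169/16) × (25) = 1054225/16 ≈ 65889.062 → 65889.

frame 65889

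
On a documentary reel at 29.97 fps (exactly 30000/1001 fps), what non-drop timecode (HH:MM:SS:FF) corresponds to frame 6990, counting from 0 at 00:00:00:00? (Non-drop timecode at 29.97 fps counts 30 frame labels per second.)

00:03:53:00

6990 ÷ 30 = 233 full seconds, remainder 0 frames.
233 s = 0 h 3 min 53 s.
Timecode: 00:03:53:00.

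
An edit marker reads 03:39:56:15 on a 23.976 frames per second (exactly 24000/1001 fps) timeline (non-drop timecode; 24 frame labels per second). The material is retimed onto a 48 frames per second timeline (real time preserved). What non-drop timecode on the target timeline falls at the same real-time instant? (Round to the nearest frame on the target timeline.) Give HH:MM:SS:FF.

03:40:09:39

Source frame index: (3×3600 + 39×60 + 56) × 24 + 15 = 316719.
Real time: 316719 / (24000/1001) = 105678573/8000 s.
Target frame: (105678573/8000) × (48) = 317035719/500 ≈ 634071.438 → 634071.
At 48 labels/s: frame 634071 → 03:40:09:39.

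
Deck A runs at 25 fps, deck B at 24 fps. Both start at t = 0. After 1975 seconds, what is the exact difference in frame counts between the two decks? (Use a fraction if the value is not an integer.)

1975 frames

A emits 25 × 1975 = 49375 frames; B emits 24 × 1975 = 47400.
Difference = 1975 frames; B is behind A.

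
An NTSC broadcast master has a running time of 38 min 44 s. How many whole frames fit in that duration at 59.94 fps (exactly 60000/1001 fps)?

139300 frames

38 min 44 s = 2324 s.
Frames = 2324 × 60000/1001 = 19920000/143 ≈ 139300.6993.
Complete frames: 139300.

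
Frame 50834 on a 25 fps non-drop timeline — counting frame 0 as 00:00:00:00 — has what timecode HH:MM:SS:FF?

50834 ÷ 25 = 2033 full seconds, remainder 9 frames.
2033 s = 0 h 33 min 53 s.
Timecode: 00:33:53:09.

00:33:53:09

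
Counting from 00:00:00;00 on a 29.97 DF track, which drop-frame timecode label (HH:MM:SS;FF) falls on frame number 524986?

04:51:57;00

Ten DF minutes hold 17982 frames, so frame 524986 lies in block 29 (frames 521478–539459) with 3508 frames into that block.
The block's first minute is 1800 frames and the rest 1798 each; 3508 frames reaches minute 1, so 29 × 18 + 1 × 2 = 524 labels have been skipped so far.
Adding those back, label number 524986 + 524 = 525510 at 30 labels/s is 17517 s + 0 f = 4 h 51 min 57 s frame 0, i.e. 04:51:57;00.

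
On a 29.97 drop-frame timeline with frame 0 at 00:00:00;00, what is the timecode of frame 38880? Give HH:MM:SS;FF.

00:21:37;08

Ten DF minutes hold 17982 frames, so frame 38880 lies in block 2 (frames 35964–53945) with 2916 frames into that block.
The block's first minute is 1800 frames and the rest 1798 each; 2916 frames reaches minute 1, so 2 × 18 + 1 × 2 = 38 labels have been skipped so far.
Adding those back, label number 38880 + 38 = 38918 at 30 labels/s is 1297 s + 8 f = 0 h 21 min 37 s frame 8, i.e. 00:21:37;08.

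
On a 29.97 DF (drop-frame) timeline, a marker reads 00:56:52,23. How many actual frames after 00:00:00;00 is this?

Complete 10-minute blocks: 5, each 17982 frames → 89910.
Remaining 6 whole minutes in the current block: 1800 + 5 × 1798 = 10790 frames.
Within the current minute: 52 × 30 + 23 − 2 = 1581 (labels ;00/;01 skipped at this minute). Total = 89910 + 10790 + 1581 = 102281.

102281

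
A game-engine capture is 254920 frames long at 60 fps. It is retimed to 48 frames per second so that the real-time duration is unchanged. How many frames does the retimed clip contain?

Frames at target rate = 254920 × (48) / (60) = 203936.

203936 frames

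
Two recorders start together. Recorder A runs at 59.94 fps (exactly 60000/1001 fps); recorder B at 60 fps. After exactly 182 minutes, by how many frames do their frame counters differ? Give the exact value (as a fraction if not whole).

182 min = 10920 s.
A emits 60000/1001 × 10920 = 7200000/11 frames; B emits 60 × 10920 = 655200.
Difference = 7200/11 frames (≈ 654.5455); B is ahead of A.

7200/11 frames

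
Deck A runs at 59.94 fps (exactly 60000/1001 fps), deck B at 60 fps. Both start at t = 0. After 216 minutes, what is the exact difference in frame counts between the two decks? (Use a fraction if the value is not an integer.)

777600/1001 frames

216 min = 12960 s.
A emits 60000/1001 × 12960 = 777600000/1001 frames; B emits 60 × 12960 = 777600.
Difference = 777600/1001 frames (≈ 776.8232); B is ahead of A.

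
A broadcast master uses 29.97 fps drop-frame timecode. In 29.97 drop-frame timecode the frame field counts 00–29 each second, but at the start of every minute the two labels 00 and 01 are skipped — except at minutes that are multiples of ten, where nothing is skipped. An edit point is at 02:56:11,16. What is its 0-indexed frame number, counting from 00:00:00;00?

Complete 10-minute blocks: 17, each 17982 frames → 305694.
Remaining 6 whole minutes in the current block: 1800 + 5 × 1798 = 10790 frames.
Within the current minute: 11 × 30 + 16 − 2 = 344 (labels ;00/;01 skipped at this minute). Total = 305694 + 10790 + 344 = 316828.

316828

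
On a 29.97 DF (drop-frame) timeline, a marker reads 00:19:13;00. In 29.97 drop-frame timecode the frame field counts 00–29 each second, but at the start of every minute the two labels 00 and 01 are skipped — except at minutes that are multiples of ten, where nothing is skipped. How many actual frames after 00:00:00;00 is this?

34554

Complete 10-minute blocks: 1, each 17982 frames → 17982.
Remaining 9 whole minutes in the current block: 1800 + 8 × 1798 = 16184 frames.
Within the current minute: 13 × 30 + 0 − 2 = 388 (labels ;00/;01 skipped at this minute). Total = 17982 + 16184 + 388 = 34554.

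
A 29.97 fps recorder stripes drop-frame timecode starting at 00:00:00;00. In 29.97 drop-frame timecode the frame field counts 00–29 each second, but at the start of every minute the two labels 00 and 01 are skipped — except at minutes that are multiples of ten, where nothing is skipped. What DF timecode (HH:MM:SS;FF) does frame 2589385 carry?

Ten DF minutes hold 17982 frames, so frame 2589385 lies in block 143 (frames 2571426–2589407) with 17959 frames into that block.
The block's first minute is 1800 frames and the rest 1798 each; 17959 frames reaches minute 9, so 143 × 18 + 9 × 2 = 2592 labels have been skipped so far.
Adding those back, label number 2589385 + 2592 = 2591977 at 30 labels/s is 86399 s + 7 f = 23 h 59 min 59 s frame 7, i.e. 23:59:59;07.

23:59:59;07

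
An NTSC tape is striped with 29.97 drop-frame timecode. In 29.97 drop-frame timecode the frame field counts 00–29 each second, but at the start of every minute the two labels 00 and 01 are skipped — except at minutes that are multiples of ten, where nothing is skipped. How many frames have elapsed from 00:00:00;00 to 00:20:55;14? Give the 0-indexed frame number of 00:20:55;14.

37628

Complete 10-minute blocks: 2, each 17982 frames → 35964.
Remaining 0 whole minutes in the current block: 0 frames.
Within the current minute: 55 × 30 + 14 = 1664. Total = 35964 + 0 + 1664 = 37628.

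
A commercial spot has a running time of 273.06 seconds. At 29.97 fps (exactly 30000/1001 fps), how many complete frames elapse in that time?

8183 frames

Frames = 273.06 × 30000/1001 = 8191800/1001 ≈ 8183.6164.
Complete frames: 8183.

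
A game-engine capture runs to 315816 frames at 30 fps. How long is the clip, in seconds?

10527.2 seconds

Running time = 315816 / (30) = 10527.2 s.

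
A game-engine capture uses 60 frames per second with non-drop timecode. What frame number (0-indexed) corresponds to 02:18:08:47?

Total seconds to the label: (2 × 3600 + 18 × 60 + 8) = 8288.
Frame index = 8288 × 60 + 47 = 497327.

497327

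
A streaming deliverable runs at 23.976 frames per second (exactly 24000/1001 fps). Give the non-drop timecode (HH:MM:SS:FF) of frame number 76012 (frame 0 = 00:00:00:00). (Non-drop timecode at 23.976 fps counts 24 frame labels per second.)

76012 ÷ 24 = 3167 full seconds, remainder 4 frames.
3167 s = 0 h 52 min 47 s.
Timecode: 00:52:47:04.

00:52:47:04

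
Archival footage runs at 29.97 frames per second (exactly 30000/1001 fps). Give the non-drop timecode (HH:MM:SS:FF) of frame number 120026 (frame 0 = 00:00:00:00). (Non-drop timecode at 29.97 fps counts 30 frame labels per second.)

01:06:40:26

120026 ÷ 30 = 4000 full seconds, remainder 26 frames.
4000 s = 1 h 6 min 40 s.
Timecode: 01:06:40:26.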